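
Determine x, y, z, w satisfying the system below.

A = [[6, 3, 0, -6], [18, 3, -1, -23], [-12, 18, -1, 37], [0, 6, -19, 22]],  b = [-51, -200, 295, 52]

Forward elimination on [A|b]:
R2 <- R2 - (3)*R1:  [   0   -6   -1   -5  -47 ]
R3 <- R3 - (-2)*R1:  [   0   24   -1   25  193 ]
R3 <- R3 - (-4)*R2:  [  0   0  -5   5   5 ]
R4 <- R4 - (-1)*R2:  [   0    0  -20   17    5 ]
R4 <- R4 - (4)*R3:  [   0    0    0   -3  -15 ]
Row echelon form:
[ 6   3   0  -6  |  -51 ]
[ 0  -6  -1  -5  |  -47 ]
[ 0   0  -5   5  |    5 ]
[ 0   0   0  -3  |  -15 ]
Back-substitution:
w = (-15) / -3 = 5
z = (5 - (5)*(5)) / -5 = 4
y = (-47 - (-1)*(4) - (-5)*(5)) / -6 = 3
x = (-51 - (3)*(3) - (-6)*(5)) / 6 = -5

(-5, 3, 4, 5)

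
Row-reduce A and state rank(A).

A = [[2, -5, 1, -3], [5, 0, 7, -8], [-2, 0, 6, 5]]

rank(A) = 3

Row reduction:
R2 <- R2 - (5/2)*R1:  [    0  25/2   9/2  -1/2 ]
R3 <- R3 - (-1)*R1:  [  0  -5   7   2 ]
R3 <- R3 - (-2/5)*R2:  [    0     0  44/5   9/5 ]
Row echelon form:
[ 2    -5     1    -3 ]
[ 0  25/2   9/2  -1/2 ]
[ 0     0  44/5   9/5 ]
Nonzero rows / pivot columns: 3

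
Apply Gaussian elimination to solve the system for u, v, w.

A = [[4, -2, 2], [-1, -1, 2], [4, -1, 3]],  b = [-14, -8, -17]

(-1, 1, -4)

Forward elimination on [A|b]:
R2 <- R2 - (-1/4)*R1:  [     0   -3/2    5/2  -23/2 ]
R3 <- R3 - (1)*R1:  [  0   1   1  -3 ]
R3 <- R3 - (-2/3)*R2:  [     0      0    8/3  -32/3 ]
Row echelon form:
[ 4    -2    2  |    -14 ]
[ 0  -3/2  5/2  |  -23/2 ]
[ 0     0  8/3  |  -32/3 ]
Back-substitution:
w = (-32/3) / (8/3) = -4
v = (-23/2 - (5/2)*(-4)) / (-3/2) = 1
u = (-14 - (-2)*(1) - (2)*(-4)) / 4 = -1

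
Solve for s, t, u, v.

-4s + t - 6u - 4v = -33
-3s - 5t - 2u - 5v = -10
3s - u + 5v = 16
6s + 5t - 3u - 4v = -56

(-2, -3, 3, 5)

Forward elimination on [A|b]:
R2 <- R2 - (3/4)*R1:  [     0  -23/4    5/2     -2   59/4 ]
R3 <- R3 - (-3/4)*R1:  [     0    3/4  -11/2      2  -35/4 ]
R4 <- R4 - (-3/2)*R1:  [      0    13/2     -12     -10  -211/2 ]
R3 <- R3 - (-3/23)*R2:  [       0        0  -119/23    40/23  -157/23 ]
R4 <- R4 - (-26/23)*R2:  [        0         0   -211/23   -282/23  -2043/23 ]
R4 <- R4 - (211/119)*R3:  [         0          0          0  -1826/119  -9130/119 ]
Row echelon form:
[ -4      1       -6         -4  |        -33 ]
[  0  -23/4      5/2         -2  |       59/4 ]
[  0      0  -119/23      40/23  |    -157/23 ]
[  0      0        0  -1826/119  |  -9130/119 ]
Back-substitution:
v = (-9130/119) / (-1826/119) = 5
u = (-157/23 - (40/23)*(5)) / (-119/23) = 3
t = (59/4 - (5/2)*(3) - (-2)*(5)) / (-23/4) = -3
s = (-33 - (1)*(-3) - (-6)*(3) - (-4)*(5)) / -4 = -2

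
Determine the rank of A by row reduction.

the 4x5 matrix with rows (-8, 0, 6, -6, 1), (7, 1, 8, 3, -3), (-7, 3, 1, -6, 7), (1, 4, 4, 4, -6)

rank(A) = 4

Row reduction:
R2 <- R2 - (-7/8)*R1:  [     0      1   53/4   -9/4  -17/8 ]
R3 <- R3 - (7/8)*R1:  [     0      3  -17/4   -3/4   49/8 ]
R4 <- R4 - (-1/8)*R1:  [     0      4   19/4   13/4  -47/8 ]
R3 <- R3 - (3)*R2:  [    0     0   -44     6  25/2 ]
R4 <- R4 - (4)*R2:  [      0       0  -193/4    49/4    21/8 ]
R4 <- R4 - (193/176)*R3:  [         0          0          0     499/88  -3901/352 ]
Row echelon form:
[ -8  0     6      -6          1 ]
[  0  1  53/4    -9/4      -17/8 ]
[  0  0   -44       6       25/2 ]
[  0  0     0  499/88  -3901/352 ]
Nonzero rows / pivot columns: 4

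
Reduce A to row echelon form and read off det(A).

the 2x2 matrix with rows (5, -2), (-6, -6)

Forward elimination:
R2 <- R2 - (-6/5)*R1:  [     0  -42/5 ]
Upper-triangular form:
[ 5     -2 ]
[ 0  -42/5 ]
det(A) = (-1)^0 * (5) * (-42/5) = -42  (0 row swaps -> sign +1)

det(A) = -42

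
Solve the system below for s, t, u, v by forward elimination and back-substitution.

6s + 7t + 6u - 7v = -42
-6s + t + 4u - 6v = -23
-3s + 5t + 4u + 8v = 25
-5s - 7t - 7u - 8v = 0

Forward elimination on [A|b]:
R2 <- R2 - (-1)*R1:  [   0    8   10  -13  -65 ]
R3 <- R3 - (-1/2)*R1:  [    0  17/2     7   9/2     4 ]
R4 <- R4 - (-5/6)*R1:  [     0   -7/6     -2  -83/6    -35 ]
R3 <- R3 - (17/16)*R2:  [       0        0    -29/8   293/16  1169/16 ]
R4 <- R4 - (-7/48)*R2:  [        0         0    -13/24   -755/48  -2135/48 ]
R4 <- R4 - (13/87)*R3:  [        0         0         0  -1071/58  -3213/58 ]
Row echelon form:
[ 6  7      6        -7  |       -42 ]
[ 0  8     10       -13  |       -65 ]
[ 0  0  -29/8    293/16  |   1169/16 ]
[ 0  0      0  -1071/58  |  -3213/58 ]
Back-substitution:
v = (-3213/58) / (-1071/58) = 3
u = (1169/16 - (293/16)*(3)) / (-29/8) = -5
t = (-65 - (10)*(-5) - (-13)*(3)) / 8 = 3
s = (-42 - (7)*(3) - (6)*(-5) - (-7)*(3)) / 6 = -2

(-2, 3, -5, 3)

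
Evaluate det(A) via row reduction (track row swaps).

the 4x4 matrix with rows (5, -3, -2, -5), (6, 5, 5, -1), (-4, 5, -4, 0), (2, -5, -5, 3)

Forward elimination:
R2 <- R2 - (6/5)*R1:  [    0  43/5  37/5     5 ]
R3 <- R3 - (-4/5)*R1:  [     0   13/5  -28/5     -4 ]
R4 <- R4 - (2/5)*R1:  [     0  -19/5  -21/5      5 ]
R3 <- R3 - (13/43)*R2:  [       0        0  -337/43  -237/43 ]
R4 <- R4 - (-19/43)*R2:  [      0       0  -40/43  310/43 ]
R4 <- R4 - (40/337)*R3:  [        0         0         0  2650/337 ]
Upper-triangular form:
[ 5    -3       -2        -5 ]
[ 0  43/5     37/5         5 ]
[ 0     0  -337/43   -237/43 ]
[ 0     0        0  2650/337 ]
det(A) = (-1)^0 * (5) * (43/5) * (-337/43) * (2650/337) = -2650  (0 row swaps -> sign +1)

det(A) = -2650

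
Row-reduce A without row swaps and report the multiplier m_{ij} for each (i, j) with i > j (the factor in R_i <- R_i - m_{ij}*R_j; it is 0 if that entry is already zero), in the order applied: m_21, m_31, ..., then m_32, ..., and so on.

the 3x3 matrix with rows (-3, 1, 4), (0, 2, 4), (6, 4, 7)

Forward elimination:
R2: entry in column 1 is already 0 -> m_{21} = 0 (no row operation needed)
R3 <- R3 - (-2)*R1:  [  0   6  15 ]
R3 <- R3 - (3)*R2:  [ 0  0  3 ]
Multipliers (in order of application): m_{21} = 0, m_{31} = -2, m_{32} = 3

multipliers: 0, -2, 3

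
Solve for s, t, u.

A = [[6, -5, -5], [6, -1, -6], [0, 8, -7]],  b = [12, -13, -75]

(2, -5, 5)

Forward elimination on [A|b]:
R2 <- R2 - (1)*R1:  [   0    4   -1  -25 ]
R3 <- R3 - (2)*R2:  [   0    0   -5  -25 ]
Row echelon form:
[ 6  -5  -5  |   12 ]
[ 0   4  -1  |  -25 ]
[ 0   0  -5  |  -25 ]
Back-substitution:
u = (-25) / -5 = 5
t = (-25 - (-1)*(5)) / 4 = -5
s = (12 - (-5)*(-5) - (-5)*(5)) / 6 = 2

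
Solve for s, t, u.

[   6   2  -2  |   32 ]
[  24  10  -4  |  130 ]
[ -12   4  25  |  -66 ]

(3, 5, -2)

Forward elimination on [A|b]:
R2 <- R2 - (4)*R1:  [ 0  2  4  2 ]
R3 <- R3 - (-2)*R1:  [  0   8  21  -2 ]
R3 <- R3 - (4)*R2:  [   0    0    5  -10 ]
Row echelon form:
[ 6  2  -2  |   32 ]
[ 0  2   4  |    2 ]
[ 0  0   5  |  -10 ]
Back-substitution:
u = (-10) / 5 = -2
t = (2 - (4)*(-2)) / 2 = 5
s = (32 - (2)*(5) - (-2)*(-2)) / 6 = 3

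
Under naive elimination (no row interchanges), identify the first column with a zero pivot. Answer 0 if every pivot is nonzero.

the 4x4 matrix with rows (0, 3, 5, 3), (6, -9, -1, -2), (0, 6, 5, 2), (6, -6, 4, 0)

first zero-pivot column = 1

Naive forward elimination:
Pivot entry (1,1) is zero but row 2 has 6 in column 1 -> naive elimination stops; a row interchange (e.g. R1 <-> R2) would be required here.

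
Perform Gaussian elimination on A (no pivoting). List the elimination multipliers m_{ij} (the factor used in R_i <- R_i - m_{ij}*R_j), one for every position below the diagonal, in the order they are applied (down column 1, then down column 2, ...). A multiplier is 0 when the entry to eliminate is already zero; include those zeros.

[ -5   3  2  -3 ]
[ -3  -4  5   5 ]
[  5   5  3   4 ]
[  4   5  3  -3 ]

Forward elimination:
R2 <- R2 - (3/5)*R1:  [     0  -29/5   19/5   34/5 ]
R3 <- R3 - (-1)*R1:  [ 0  8  5  1 ]
R4 <- R4 - (-4/5)*R1:  [     0   37/5   23/5  -27/5 ]
R3 <- R3 - (-40/29)*R2:  [      0       0  297/29  301/29 ]
R4 <- R4 - (-37/29)*R2:  [      0       0  274/29   95/29 ]
R4 <- R4 - (274/297)*R3:  [         0          0          0  -1871/297 ]
Multipliers (in order of application): m_{21} = 3/5, m_{31} = -1, m_{41} = -4/5, m_{32} = -40/29, m_{42} = -37/29, m_{43} = 274/297

multipliers: 3/5, -1, -4/5, -40/29, -37/29, 274/297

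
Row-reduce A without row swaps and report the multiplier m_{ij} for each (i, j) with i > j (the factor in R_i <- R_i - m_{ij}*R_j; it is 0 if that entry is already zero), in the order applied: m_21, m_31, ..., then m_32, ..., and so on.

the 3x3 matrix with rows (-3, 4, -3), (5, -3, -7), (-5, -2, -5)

multipliers: -5/3, 5/3, -26/11

Forward elimination:
R2 <- R2 - (-5/3)*R1:  [    0  11/3   -12 ]
R3 <- R3 - (5/3)*R1:  [     0  -26/3      0 ]
R3 <- R3 - (-26/11)*R2:  [       0        0  -312/11 ]
Multipliers (in order of application): m_{21} = -5/3, m_{31} = 5/3, m_{32} = -26/11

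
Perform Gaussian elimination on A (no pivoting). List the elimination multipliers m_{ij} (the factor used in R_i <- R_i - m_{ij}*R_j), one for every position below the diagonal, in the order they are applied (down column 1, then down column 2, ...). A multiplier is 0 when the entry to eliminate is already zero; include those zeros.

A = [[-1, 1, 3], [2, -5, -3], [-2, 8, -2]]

Forward elimination:
R2 <- R2 - (-2)*R1:  [  0  -3   3 ]
R3 <- R3 - (2)*R1:  [  0   6  -8 ]
R3 <- R3 - (-2)*R2:  [  0   0  -2 ]
Multipliers (in order of application): m_{21} = -2, m_{31} = 2, m_{32} = -2

multipliers: -2, 2, -2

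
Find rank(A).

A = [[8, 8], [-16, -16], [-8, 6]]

Row reduction:
R2 <- R2 - (-2)*R1:  [ 0  0 ]
R3 <- R3 - (-1)*R1:  [  0  14 ]
R2 <-> R3   (pivot in column 2 was zero)
[ 8   8 ]
[ 0  14 ]
[ 0   0 ]
Row echelon form:
[ 8   8 ]
[ 0  14 ]
[ 0   0 ]
Nonzero rows / pivot columns: 2

rank(A) = 2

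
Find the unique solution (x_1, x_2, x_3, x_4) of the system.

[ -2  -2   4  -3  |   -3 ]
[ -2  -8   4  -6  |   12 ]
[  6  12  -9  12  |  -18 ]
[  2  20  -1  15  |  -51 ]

(-5, -3, -4, 1)

Forward elimination on [A|b]:
R2 <- R2 - (1)*R1:  [  0  -6   0  -3  15 ]
R3 <- R3 - (-3)*R1:  [   0    6    3    3  -27 ]
R4 <- R4 - (-1)*R1:  [   0   18    3   12  -54 ]
R3 <- R3 - (-1)*R2:  [   0    0    3    0  -12 ]
R4 <- R4 - (-3)*R2:  [  0   0   3   3  -9 ]
R4 <- R4 - (1)*R3:  [ 0  0  0  3  3 ]
Row echelon form:
[ -2  -2  4  -3  |   -3 ]
[  0  -6  0  -3  |   15 ]
[  0   0  3   0  |  -12 ]
[  0   0  0   3  |    3 ]
Back-substitution:
x_4 = (3) / 3 = 1
x_3 = (-12) / 3 = -4
x_2 = (15 - (-3)*(1)) / -6 = -3
x_1 = (-3 - (-2)*(-3) - (4)*(-4) - (-3)*(1)) / -2 = -5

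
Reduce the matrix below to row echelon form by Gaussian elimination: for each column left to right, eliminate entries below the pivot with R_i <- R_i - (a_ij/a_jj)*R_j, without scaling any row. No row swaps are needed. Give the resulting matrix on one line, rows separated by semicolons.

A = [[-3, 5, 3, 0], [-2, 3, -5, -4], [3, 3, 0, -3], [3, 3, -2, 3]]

REF = [-3 5 3 0; 0 -1/3 -7 -4; 0 0 -165 -99; 0 0 0 36/5]

Forward elimination:
R2 <- R2 - (2/3)*R1:  [    0  -1/3    -7    -4 ]
R3 <- R3 - (-1)*R1:  [  0   8   3  -3 ]
R4 <- R4 - (-1)*R1:  [ 0  8  1  3 ]
R3 <- R3 - (-24)*R2:  [    0     0  -165   -99 ]
R4 <- R4 - (-24)*R2:  [    0     0  -167   -93 ]
R4 <- R4 - (167/165)*R3:  [    0     0     0  36/5 ]
Row echelon form:
[ -3     5     3     0 ]
[  0  -1/3    -7    -4 ]
[  0     0  -165   -99 ]
[  0     0     0  36/5 ]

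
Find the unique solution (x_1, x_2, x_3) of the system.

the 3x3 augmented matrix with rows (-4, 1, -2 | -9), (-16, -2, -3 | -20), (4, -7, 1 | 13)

(1, -1, 2)

Forward elimination on [A|b]:
R2 <- R2 - (4)*R1:  [  0  -6   5  16 ]
R3 <- R3 - (-1)*R1:  [  0  -6  -1   4 ]
R3 <- R3 - (1)*R2:  [   0    0   -6  -12 ]
Row echelon form:
[ -4   1  -2  |   -9 ]
[  0  -6   5  |   16 ]
[  0   0  -6  |  -12 ]
Back-substitution:
x_3 = (-12) / -6 = 2
x_2 = (16 - (5)*(2)) / -6 = -1
x_1 = (-9 - (1)*(-1) - (-2)*(2)) / -4 = 1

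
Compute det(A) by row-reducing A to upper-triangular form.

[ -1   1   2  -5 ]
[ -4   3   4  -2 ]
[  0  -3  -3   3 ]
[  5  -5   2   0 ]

Forward elimination:
R2 <- R2 - (4)*R1:  [  0  -1  -4  18 ]
R4 <- R4 - (-5)*R1:  [   0    0   12  -25 ]
R3 <- R3 - (3)*R2:  [   0    0    9  -51 ]
R4 <- R4 - (4/3)*R3:  [  0   0   0  43 ]
Upper-triangular form:
[ -1   1   2   -5 ]
[  0  -1  -4   18 ]
[  0   0   9  -51 ]
[  0   0   0   43 ]
det(A) = (-1)^0 * (-1) * (-1) * (9) * (43) = 387  (0 row swaps -> sign +1)

det(A) = 387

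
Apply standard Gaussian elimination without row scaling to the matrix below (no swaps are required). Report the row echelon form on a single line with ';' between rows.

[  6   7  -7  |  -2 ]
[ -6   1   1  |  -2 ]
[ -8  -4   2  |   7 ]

Forward elimination:
R2 <- R2 - (-1)*R1:  [  0   8  -6  -4 ]
R3 <- R3 - (-4/3)*R1:  [     0   16/3  -22/3   13/3 ]
R3 <- R3 - (2/3)*R2:  [     0      0  -10/3      7 ]
Row echelon form:
[ 6  7     -7  |  -2 ]
[ 0  8     -6  |  -4 ]
[ 0  0  -10/3  |   7 ]

REF = [6 7 -7 -2; 0 8 -6 -4; 0 0 -10/3 7]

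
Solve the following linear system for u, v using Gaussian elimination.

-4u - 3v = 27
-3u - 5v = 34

(-3, -5)

Forward elimination on [A|b]:
R2 <- R2 - (3/4)*R1:  [     0  -11/4   55/4 ]
Row echelon form:
[ -4     -3  |    27 ]
[  0  -11/4  |  55/4 ]
Back-substitution:
v = (55/4) / (-11/4) = -5
u = (27 - (-3)*(-5)) / -4 = -3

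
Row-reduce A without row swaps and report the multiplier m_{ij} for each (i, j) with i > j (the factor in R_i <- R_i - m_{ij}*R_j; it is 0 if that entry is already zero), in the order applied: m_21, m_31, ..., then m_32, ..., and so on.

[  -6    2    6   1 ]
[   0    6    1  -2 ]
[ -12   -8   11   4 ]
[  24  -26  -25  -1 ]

multipliers: 0, 2, -4, -2, -3, 2

Forward elimination:
R2: entry in column 1 is already 0 -> m_{21} = 0 (no row operation needed)
R3 <- R3 - (2)*R1:  [   0  -12   -1    2 ]
R4 <- R4 - (-4)*R1:  [   0  -18   -1    3 ]
R3 <- R3 - (-2)*R2:  [  0   0   1  -2 ]
R4 <- R4 - (-3)*R2:  [  0   0   2  -3 ]
R4 <- R4 - (2)*R3:  [ 0  0  0  1 ]
Multipliers (in order of application): m_{21} = 0, m_{31} = 2, m_{41} = -4, m_{32} = -2, m_{42} = -3, m_{43} = 2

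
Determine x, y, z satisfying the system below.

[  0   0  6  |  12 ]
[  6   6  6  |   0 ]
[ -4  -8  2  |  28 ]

Forward elimination on [A|b]:
R1 <-> R2   (pivot in column 1 was zero)
[  6   6  6   0 ]
[  0   0  6  12 ]
[ -4  -8  2  28 ]
R3 <- R3 - (-2/3)*R1:  [  0  -4   6  28 ]
R2 <-> R3   (pivot in column 2 was zero)
[ 6   6  6   0 ]
[ 0  -4  6  28 ]
[ 0   0  6  12 ]
Row echelon form:
[ 6   6  6  |   0 ]
[ 0  -4  6  |  28 ]
[ 0   0  6  |  12 ]
Back-substitution:
z = (12) / 6 = 2
y = (28 - (6)*(2)) / -4 = -4
x = (0 - (6)*(-4) - (6)*(2)) / 6 = 2

(2, -4, 2)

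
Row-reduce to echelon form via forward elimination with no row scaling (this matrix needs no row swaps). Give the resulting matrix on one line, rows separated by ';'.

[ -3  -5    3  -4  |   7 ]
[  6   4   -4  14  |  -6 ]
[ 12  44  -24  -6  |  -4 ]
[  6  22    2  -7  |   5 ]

REF = [-3 -5 3 -4 7; 0 -6 2 6 8; 0 0 -4 2 56; 0 0 0 3 203]

Forward elimination:
R2 <- R2 - (-2)*R1:  [  0  -6   2   6   8 ]
R3 <- R3 - (-4)*R1:  [   0   24  -12  -22   24 ]
R4 <- R4 - (-2)*R1:  [   0   12    8  -15   19 ]
R3 <- R3 - (-4)*R2:  [  0   0  -4   2  56 ]
R4 <- R4 - (-2)*R2:  [  0   0  12  -3  35 ]
R4 <- R4 - (-3)*R3:  [   0    0    0    3  203 ]
Row echelon form:
[ -3  -5   3  -4  |    7 ]
[  0  -6   2   6  |    8 ]
[  0   0  -4   2  |   56 ]
[  0   0   0   3  |  203 ]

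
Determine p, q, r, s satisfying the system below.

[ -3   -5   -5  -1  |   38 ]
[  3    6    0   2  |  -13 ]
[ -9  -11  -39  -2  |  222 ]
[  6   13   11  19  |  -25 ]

(1, -4, -5, 4)

Forward elimination on [A|b]:
R2 <- R2 - (-1)*R1:  [  0   1  -5   1  25 ]
R3 <- R3 - (3)*R1:  [   0    4  -24    1  108 ]
R4 <- R4 - (-2)*R1:  [  0   3   1  17  51 ]
R3 <- R3 - (4)*R2:  [  0   0  -4  -3   8 ]
R4 <- R4 - (3)*R2:  [   0    0   16   14  -24 ]
R4 <- R4 - (-4)*R3:  [ 0  0  0  2  8 ]
Row echelon form:
[ -3  -5  -5  -1  |  38 ]
[  0   1  -5   1  |  25 ]
[  0   0  -4  -3  |   8 ]
[  0   0   0   2  |   8 ]
Back-substitution:
s = (8) / 2 = 4
r = (8 - (-3)*(4)) / -4 = -5
q = (25 - (-5)*(-5) - (1)*(4)) / 1 = -4
p = (38 - (-5)*(-4) - (-5)*(-5) - (-1)*(4)) / -3 = 1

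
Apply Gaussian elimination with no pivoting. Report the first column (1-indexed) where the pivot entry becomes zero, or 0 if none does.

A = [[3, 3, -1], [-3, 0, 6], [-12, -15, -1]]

Naive forward elimination:
R2 <- R2 - (-1)*R1:  [ 0  3  5 ]
R3 <- R3 - (-4)*R1:  [  0  -3  -5 ]
R3 <- R3 - (-1)*R2:  [ 0  0  0 ]
Matrix at this point:
[ 3  3  -1 ]
[ 0  3   5 ]
[ 0  0   0 ]
Pivot entry (3,3) in the last row is zero and there are no rows below to swap with -> zero pivot in column 3 (A is singular).

first zero-pivot column = 3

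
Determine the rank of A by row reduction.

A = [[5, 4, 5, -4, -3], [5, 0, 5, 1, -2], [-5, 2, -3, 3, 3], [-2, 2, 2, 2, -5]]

rank(A) = 4

Row reduction:
R2 <- R2 - (1)*R1:  [  0  -4   0   5   1 ]
R3 <- R3 - (-1)*R1:  [  0   6   2  -1   0 ]
R4 <- R4 - (-2/5)*R1:  [     0   18/5      4    2/5  -31/5 ]
R3 <- R3 - (-3/2)*R2:  [    0     0     2  13/2   3/2 ]
R4 <- R4 - (-9/10)*R2:  [      0       0       4   49/10  -53/10 ]
R4 <- R4 - (2)*R3:  [      0       0       0  -81/10  -83/10 ]
Row echelon form:
[ 5   4  5      -4      -3 ]
[ 0  -4  0       5       1 ]
[ 0   0  2    13/2     3/2 ]
[ 0   0  0  -81/10  -83/10 ]
Nonzero rows / pivot columns: 4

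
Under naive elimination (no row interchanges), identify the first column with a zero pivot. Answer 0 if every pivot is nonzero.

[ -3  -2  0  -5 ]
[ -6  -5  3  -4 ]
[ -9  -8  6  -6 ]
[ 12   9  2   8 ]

Naive forward elimination:
R2 <- R2 - (2)*R1:  [  0  -1   3   6 ]
R3 <- R3 - (3)*R1:  [  0  -2   6   9 ]
R4 <- R4 - (-4)*R1:  [   0    1    2  -12 ]
R3 <- R3 - (2)*R2:  [  0   0   0  -3 ]
R4 <- R4 - (-1)*R2:  [  0   0   5  -6 ]
Matrix at this point:
[ -3  -2  0  -5 ]
[  0  -1  3   6 ]
[  0   0  0  -3 ]
[  0   0  5  -6 ]
Pivot entry (3,3) is zero but row 4 has 5 in column 3 -> naive elimination stops; a row interchange (e.g. R3 <-> R4) would be required here.

first zero-pivot column = 3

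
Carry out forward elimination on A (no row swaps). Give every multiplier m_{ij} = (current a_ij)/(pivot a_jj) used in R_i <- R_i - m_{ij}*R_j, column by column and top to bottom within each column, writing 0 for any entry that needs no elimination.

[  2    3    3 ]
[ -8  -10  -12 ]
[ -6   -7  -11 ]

multipliers: -4, -3, 1

Forward elimination:
R2 <- R2 - (-4)*R1:  [ 0  2  0 ]
R3 <- R3 - (-3)*R1:  [  0   2  -2 ]
R3 <- R3 - (1)*R2:  [  0   0  -2 ]
Multipliers (in order of application): m_{21} = -4, m_{31} = -3, m_{32} = 1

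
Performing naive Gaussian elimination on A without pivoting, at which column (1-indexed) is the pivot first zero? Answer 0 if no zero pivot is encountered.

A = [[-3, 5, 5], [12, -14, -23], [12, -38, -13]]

first zero-pivot column = 0

Naive forward elimination:
R2 <- R2 - (-4)*R1:  [  0   6  -3 ]
R3 <- R3 - (-4)*R1:  [   0  -18    7 ]
R3 <- R3 - (-3)*R2:  [  0   0  -2 ]
All pivots nonzero; naive elimination completes without hitting a zero pivot.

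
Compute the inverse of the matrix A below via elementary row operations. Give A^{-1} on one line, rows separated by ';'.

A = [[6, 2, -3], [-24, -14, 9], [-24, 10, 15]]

inverse = [-25/18 -5/18 -1/9; 2/3 1/12 1/12; -8/3 -1/2 -1/6]

Gauss-Jordan on [A | I]:
R1 <- (1/6)*R1:  [    1   1/3  -1/2  |   1/6     0     0 ]
R2 <- R2 - (-24)*R1:  [  0  -6  -3  |   4   1   0 ]
R3 <- R3 - (-24)*R1:  [  0  18   3  |   4   0   1 ]
R2 <- (1/-6)*R2:  [    0     1   1/2  |  -2/3  -1/6     0 ]
R1 <- R1 - (1/3)*R2:  [    1     0  -2/3  |  7/18  1/18     0 ]
R3 <- R3 - (18)*R2:  [  0   0  -6  |  16   3   1 ]
R3 <- (1/-6)*R3:  [    0     0     1  |  -8/3  -1/2  -1/6 ]
R1 <- R1 - (-2/3)*R3:  [      1       0       0  |  -25/18   -5/18    -1/9 ]
R2 <- R2 - (1/2)*R3:  [    0     1     0  |   2/3  1/12  1/12 ]
Right block of [I | A^{-1}] is the inverse:
[ -25/18  -5/18  -1/9 ]
[    2/3   1/12  1/12 ]
[   -8/3   -1/2  -1/6 ]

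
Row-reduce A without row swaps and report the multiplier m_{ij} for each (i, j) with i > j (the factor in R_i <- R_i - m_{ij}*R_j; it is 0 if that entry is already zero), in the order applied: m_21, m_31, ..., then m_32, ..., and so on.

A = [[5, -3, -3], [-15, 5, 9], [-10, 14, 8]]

Forward elimination:
R2 <- R2 - (-3)*R1:  [  0  -4   0 ]
R3 <- R3 - (-2)*R1:  [ 0  8  2 ]
R3 <- R3 - (-2)*R2:  [ 0  0  2 ]
Multipliers (in order of application): m_{21} = -3, m_{31} = -2, m_{32} = -2

multipliers: -3, -2, -2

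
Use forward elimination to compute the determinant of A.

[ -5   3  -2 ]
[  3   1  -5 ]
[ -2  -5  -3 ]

Forward elimination:
R2 <- R2 - (-3/5)*R1:  [     0   14/5  -31/5 ]
R3 <- R3 - (2/5)*R1:  [     0  -31/5  -11/5 ]
R3 <- R3 - (-31/14)*R2:  [       0        0  -223/14 ]
Upper-triangular form:
[ -5     3       -2 ]
[  0  14/5    -31/5 ]
[  0     0  -223/14 ]
det(A) = (-1)^0 * (-5) * (14/5) * (-223/14) = 223  (0 row swaps -> sign +1)

det(A) = 223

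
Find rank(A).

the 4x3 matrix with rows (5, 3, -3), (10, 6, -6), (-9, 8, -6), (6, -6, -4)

Row reduction:
R2 <- R2 - (2)*R1:  [ 0  0  0 ]
R3 <- R3 - (-9/5)*R1:  [     0   67/5  -57/5 ]
R4 <- R4 - (6/5)*R1:  [     0  -48/5   -2/5 ]
R2 <-> R3   (pivot in column 2 was zero)
[ 5      3     -3 ]
[ 0   67/5  -57/5 ]
[ 0      0      0 ]
[ 0  -48/5   -2/5 ]
R4 <- R4 - (-48/67)*R2:  [       0        0  -574/67 ]
R3 <-> R4   (pivot in column 3 was zero)
[ 5     3       -3 ]
[ 0  67/5    -57/5 ]
[ 0     0  -574/67 ]
[ 0     0        0 ]
Row echelon form:
[ 5     3       -3 ]
[ 0  67/5    -57/5 ]
[ 0     0  -574/67 ]
[ 0     0        0 ]
Nonzero rows / pivot columns: 3

rank(A) = 3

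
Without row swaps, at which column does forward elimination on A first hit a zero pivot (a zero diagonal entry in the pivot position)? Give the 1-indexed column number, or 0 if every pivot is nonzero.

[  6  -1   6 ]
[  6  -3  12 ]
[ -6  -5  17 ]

Naive forward elimination:
R2 <- R2 - (1)*R1:  [  0  -2   6 ]
R3 <- R3 - (-1)*R1:  [  0  -6  23 ]
R3 <- R3 - (3)*R2:  [ 0  0  5 ]
All pivots nonzero; naive elimination completes without hitting a zero pivot.

first zero-pivot column = 0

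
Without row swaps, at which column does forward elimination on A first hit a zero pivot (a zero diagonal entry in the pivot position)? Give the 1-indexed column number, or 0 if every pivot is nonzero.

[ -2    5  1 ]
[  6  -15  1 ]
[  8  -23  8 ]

Naive forward elimination:
R2 <- R2 - (-3)*R1:  [ 0  0  4 ]
R3 <- R3 - (-4)*R1:  [  0  -3  12 ]
Matrix at this point:
[ -2   5   1 ]
[  0   0   4 ]
[  0  -3  12 ]
Pivot entry (2,2) is zero but row 3 has -3 in column 2 -> naive elimination stops; a row interchange (e.g. R2 <-> R3) would be required here.

first zero-pivot column = 2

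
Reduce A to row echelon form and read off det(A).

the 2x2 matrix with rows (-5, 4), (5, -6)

Forward elimination:
R2 <- R2 - (-1)*R1:  [  0  -2 ]
Upper-triangular form:
[ -5   4 ]
[  0  -2 ]
det(A) = (-1)^0 * (-5) * (-2) = 10  (0 row swaps -> sign +1)

det(A) = 10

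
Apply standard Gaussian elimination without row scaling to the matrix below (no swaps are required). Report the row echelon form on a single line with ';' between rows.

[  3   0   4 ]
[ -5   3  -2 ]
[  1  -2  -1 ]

REF = [3 0 4; 0 3 14/3; 0 0 7/9]

Forward elimination:
R2 <- R2 - (-5/3)*R1:  [    0     3  14/3 ]
R3 <- R3 - (1/3)*R1:  [    0    -2  -7/3 ]
R3 <- R3 - (-2/3)*R2:  [   0    0  7/9 ]
Row echelon form:
[ 3  0     4 ]
[ 0  3  14/3 ]
[ 0  0   7/9 ]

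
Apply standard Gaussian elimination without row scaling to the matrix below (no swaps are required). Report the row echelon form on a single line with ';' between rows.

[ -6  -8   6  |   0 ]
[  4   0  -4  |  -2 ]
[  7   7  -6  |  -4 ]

REF = [-6 -8 6 0; 0 -16/3 0 -2; 0 0 1 -25/8]

Forward elimination:
R2 <- R2 - (-2/3)*R1:  [     0  -16/3      0     -2 ]
R3 <- R3 - (-7/6)*R1:  [    0  -7/3     1    -4 ]
R3 <- R3 - (7/16)*R2:  [     0      0      1  -25/8 ]
Row echelon form:
[ -6     -8  6  |      0 ]
[  0  -16/3  0  |     -2 ]
[  0      0  1  |  -25/8 ]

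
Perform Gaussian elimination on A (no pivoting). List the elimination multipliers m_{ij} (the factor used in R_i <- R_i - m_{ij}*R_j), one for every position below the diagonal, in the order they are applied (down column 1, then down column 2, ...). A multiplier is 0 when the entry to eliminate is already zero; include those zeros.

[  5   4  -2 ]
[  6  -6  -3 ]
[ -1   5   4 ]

Forward elimination:
R2 <- R2 - (6/5)*R1:  [     0  -54/5   -3/5 ]
R3 <- R3 - (-1/5)*R1:  [    0  29/5  18/5 ]
R3 <- R3 - (-29/54)*R2:  [     0      0  59/18 ]
Multipliers (in order of application): m_{21} = 6/5, m_{31} = -1/5, m_{32} = -29/54

multipliers: 6/5, -1/5, -29/54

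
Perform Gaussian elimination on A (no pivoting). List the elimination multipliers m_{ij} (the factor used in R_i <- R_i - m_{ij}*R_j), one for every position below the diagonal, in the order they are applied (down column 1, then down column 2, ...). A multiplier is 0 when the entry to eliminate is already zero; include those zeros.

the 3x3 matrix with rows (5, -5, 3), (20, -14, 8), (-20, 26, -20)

Forward elimination:
R2 <- R2 - (4)*R1:  [  0   6  -4 ]
R3 <- R3 - (-4)*R1:  [  0   6  -8 ]
R3 <- R3 - (1)*R2:  [  0   0  -4 ]
Multipliers (in order of application): m_{21} = 4, m_{31} = -4, m_{32} = 1

multipliers: 4, -4, 1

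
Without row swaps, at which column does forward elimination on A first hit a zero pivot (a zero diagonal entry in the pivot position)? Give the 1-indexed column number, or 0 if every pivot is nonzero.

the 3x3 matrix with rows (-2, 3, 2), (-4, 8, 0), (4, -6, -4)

first zero-pivot column = 3

Naive forward elimination:
R2 <- R2 - (2)*R1:  [  0   2  -4 ]
R3 <- R3 - (-2)*R1:  [ 0  0  0 ]
Matrix at this point:
[ -2  3   2 ]
[  0  2  -4 ]
[  0  0   0 ]
Pivot entry (3,3) in the last row is zero and there are no rows below to swap with -> zero pivot in column 3 (A is singular).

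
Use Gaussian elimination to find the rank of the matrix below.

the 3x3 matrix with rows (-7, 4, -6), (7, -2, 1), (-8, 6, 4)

Row reduction:
R2 <- R2 - (-1)*R1:  [  0   2  -5 ]
R3 <- R3 - (8/7)*R1:  [    0  10/7  76/7 ]
R3 <- R3 - (5/7)*R2:  [     0      0  101/7 ]
Row echelon form:
[ -7  4     -6 ]
[  0  2     -5 ]
[  0  0  101/7 ]
Nonzero rows / pivot columns: 3

rank(A) = 3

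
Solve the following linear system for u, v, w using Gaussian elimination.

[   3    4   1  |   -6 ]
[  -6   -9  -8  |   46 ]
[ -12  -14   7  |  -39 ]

(5, -4, -5)

Forward elimination on [A|b]:
R2 <- R2 - (-2)*R1:  [  0  -1  -6  34 ]
R3 <- R3 - (-4)*R1:  [   0    2   11  -63 ]
R3 <- R3 - (-2)*R2:  [  0   0  -1   5 ]
Row echelon form:
[ 3   4   1  |  -6 ]
[ 0  -1  -6  |  34 ]
[ 0   0  -1  |   5 ]
Back-substitution:
w = (5) / -1 = -5
v = (34 - (-6)*(-5)) / -1 = -4
u = (-6 - (4)*(-4) - (1)*(-5)) / 3 = 5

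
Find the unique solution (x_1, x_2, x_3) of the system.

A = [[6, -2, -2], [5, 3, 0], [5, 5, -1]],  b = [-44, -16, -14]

Forward elimination on [A|b]:
R2 <- R2 - (5/6)*R1:  [    0  14/3   5/3  62/3 ]
R3 <- R3 - (5/6)*R1:  [    0  20/3   2/3  68/3 ]
R3 <- R3 - (10/7)*R2:  [     0      0  -12/7  -48/7 ]
Row echelon form:
[ 6    -2     -2  |    -44 ]
[ 0  14/3    5/3  |   62/3 ]
[ 0     0  -12/7  |  -48/7 ]
Back-substitution:
x_3 = (-48/7) / (-12/7) = 4
x_2 = (62/3 - (5/3)*(4)) / (14/3) = 3
x_1 = (-44 - (-2)*(3) - (-2)*(4)) / 6 = -5

(-5, 3, 4)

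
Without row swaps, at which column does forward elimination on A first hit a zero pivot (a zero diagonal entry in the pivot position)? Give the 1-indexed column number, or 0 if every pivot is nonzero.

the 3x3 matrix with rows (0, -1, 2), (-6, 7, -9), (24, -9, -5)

Naive forward elimination:
Pivot entry (1,1) is zero but row 2 has -6 in column 1 -> naive elimination stops; a row interchange (e.g. R1 <-> R2) would be required here.

first zero-pivot column = 1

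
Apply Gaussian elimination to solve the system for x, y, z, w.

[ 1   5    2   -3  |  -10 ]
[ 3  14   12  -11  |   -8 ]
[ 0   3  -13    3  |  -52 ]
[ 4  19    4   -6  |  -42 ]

(-2, -2, 4, 2)

Forward elimination on [A|b]:
R2 <- R2 - (3)*R1:  [  0  -1   6  -2  22 ]
R4 <- R4 - (4)*R1:  [  0  -1  -4   6  -2 ]
R3 <- R3 - (-3)*R2:  [  0   0   5  -3  14 ]
R4 <- R4 - (1)*R2:  [   0    0  -10    8  -24 ]
R4 <- R4 - (-2)*R3:  [ 0  0  0  2  4 ]
Row echelon form:
[ 1   5  2  -3  |  -10 ]
[ 0  -1  6  -2  |   22 ]
[ 0   0  5  -3  |   14 ]
[ 0   0  0   2  |    4 ]
Back-substitution:
w = (4) / 2 = 2
z = (14 - (-3)*(2)) / 5 = 4
y = (22 - (6)*(4) - (-2)*(2)) / -1 = -2
x = (-10 - (5)*(-2) - (2)*(4) - (-3)*(2)) / 1 = -2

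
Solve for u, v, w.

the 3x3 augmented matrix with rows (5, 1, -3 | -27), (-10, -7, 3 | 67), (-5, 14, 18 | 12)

(-2, -5, 4)

Forward elimination on [A|b]:
R2 <- R2 - (-2)*R1:  [  0  -5  -3  13 ]
R3 <- R3 - (-1)*R1:  [   0   15   15  -15 ]
R3 <- R3 - (-3)*R2:  [  0   0   6  24 ]
Row echelon form:
[ 5   1  -3  |  -27 ]
[ 0  -5  -3  |   13 ]
[ 0   0   6  |   24 ]
Back-substitution:
w = (24) / 6 = 4
v = (13 - (-3)*(4)) / -5 = -5
u = (-27 - (1)*(-5) - (-3)*(4)) / 5 = -2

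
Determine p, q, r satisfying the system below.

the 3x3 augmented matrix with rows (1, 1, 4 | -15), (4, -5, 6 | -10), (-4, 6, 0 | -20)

Forward elimination on [A|b]:
R2 <- R2 - (4)*R1:  [   0   -9  -10   50 ]
R3 <- R3 - (-4)*R1:  [   0   10   16  -80 ]
R3 <- R3 - (-10/9)*R2:  [      0       0    44/9  -220/9 ]
Row echelon form:
[ 1   1     4  |     -15 ]
[ 0  -9   -10  |      50 ]
[ 0   0  44/9  |  -220/9 ]
Back-substitution:
r = (-220/9) / (44/9) = -5
q = (50 - (-10)*(-5)) / -9 = 0
p = (-15 - (1)*(0) - (4)*(-5)) / 1 = 5

(5, 0, -5)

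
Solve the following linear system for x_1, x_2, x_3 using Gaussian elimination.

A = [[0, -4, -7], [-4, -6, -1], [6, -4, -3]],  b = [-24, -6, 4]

Forward elimination on [A|b]:
R1 <-> R2   (pivot in column 1 was zero)
[ -4  -6  -1   -6 ]
[  0  -4  -7  -24 ]
[  6  -4  -3    4 ]
R3 <- R3 - (-3/2)*R1:  [    0   -13  -9/2    -5 ]
R3 <- R3 - (13/4)*R2:  [    0     0  73/4    73 ]
Row echelon form:
[ -4  -6    -1  |   -6 ]
[  0  -4    -7  |  -24 ]
[  0   0  73/4  |   73 ]
Back-substitution:
x_3 = (73) / (73/4) = 4
x_2 = (-24 - (-7)*(4)) / -4 = -1
x_1 = (-6 - (-6)*(-1) - (-1)*(4)) / -4 = 2

(2, -1, 4)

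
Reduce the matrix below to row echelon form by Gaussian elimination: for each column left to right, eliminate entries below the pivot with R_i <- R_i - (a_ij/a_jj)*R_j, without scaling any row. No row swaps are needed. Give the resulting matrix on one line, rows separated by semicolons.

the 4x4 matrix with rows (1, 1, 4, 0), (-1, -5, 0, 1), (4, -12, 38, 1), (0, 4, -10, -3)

Forward elimination:
R2 <- R2 - (-1)*R1:  [  0  -4   4   1 ]
R3 <- R3 - (4)*R1:  [   0  -16   22    1 ]
R3 <- R3 - (4)*R2:  [  0   0   6  -3 ]
R4 <- R4 - (-1)*R2:  [  0   0  -6  -2 ]
R4 <- R4 - (-1)*R3:  [  0   0   0  -5 ]
Row echelon form:
[ 1   1  4   0 ]
[ 0  -4  4   1 ]
[ 0   0  6  -3 ]
[ 0   0  0  -5 ]

REF = [1 1 4 0; 0 -4 4 1; 0 0 6 -3; 0 0 0 -5]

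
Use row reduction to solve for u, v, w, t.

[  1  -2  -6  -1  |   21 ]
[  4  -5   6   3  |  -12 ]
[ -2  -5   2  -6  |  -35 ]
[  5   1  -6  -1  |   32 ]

Forward elimination on [A|b]:
R2 <- R2 - (4)*R1:  [   0    3   30    7  -96 ]
R3 <- R3 - (-2)*R1:  [   0   -9  -10   -8    7 ]
R4 <- R4 - (5)*R1:  [   0   11   24    4  -73 ]
R3 <- R3 - (-3)*R2:  [    0     0    80    13  -281 ]
R4 <- R4 - (11/3)*R2:  [     0      0    -86  -65/3    279 ]
R4 <- R4 - (-43/40)*R3:  [        0         0         0  -923/120   -923/40 ]
Row echelon form:
[ 1  -2  -6        -1  |       21 ]
[ 0   3  30         7  |      -96 ]
[ 0   0  80        13  |     -281 ]
[ 0   0   0  -923/120  |  -923/40 ]
Back-substitution:
t = (-923/40) / (-923/120) = 3
w = (-281 - (13)*(3)) / 80 = -4
v = (-96 - (30)*(-4) - (7)*(3)) / 3 = 1
u = (21 - (-2)*(1) - (-6)*(-4) - (-1)*(3)) / 1 = 2

(2, 1, -4, 3)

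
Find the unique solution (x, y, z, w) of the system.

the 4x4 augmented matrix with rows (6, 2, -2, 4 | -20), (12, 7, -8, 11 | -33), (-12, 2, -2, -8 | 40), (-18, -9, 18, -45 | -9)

Forward elimination on [A|b]:
R2 <- R2 - (2)*R1:  [  0   3  -4   3   7 ]
R3 <- R3 - (-2)*R1:  [  0   6  -6   0   0 ]
R4 <- R4 - (-3)*R1:  [   0   -3   12  -33  -69 ]
R3 <- R3 - (2)*R2:  [   0    0    2   -6  -14 ]
R4 <- R4 - (-1)*R2:  [   0    0    8  -30  -62 ]
R4 <- R4 - (4)*R3:  [  0   0   0  -6  -6 ]
Row echelon form:
[ 6  2  -2   4  |  -20 ]
[ 0  3  -4   3  |    7 ]
[ 0  0   2  -6  |  -14 ]
[ 0  0   0  -6  |   -6 ]
Back-substitution:
w = (-6) / -6 = 1
z = (-14 - (-6)*(1)) / 2 = -4
y = (7 - (-4)*(-4) - (3)*(1)) / 3 = -4
x = (-20 - (2)*(-4) - (-2)*(-4) - (4)*(1)) / 6 = -4

(-4, -4, -4, 1)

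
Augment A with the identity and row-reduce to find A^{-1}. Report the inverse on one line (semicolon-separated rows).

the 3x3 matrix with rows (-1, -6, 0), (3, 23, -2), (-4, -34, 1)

inverse = [-3 2/5 4/5; 1/3 -1/15 -2/15; -2/3 -2/3 -1/3]

Gauss-Jordan on [A | I]:
R1 <- (1/-1)*R1:  [  1   6   0  |  -1   0   0 ]
R2 <- R2 - (3)*R1:  [  0   5  -2  |   3   1   0 ]
R3 <- R3 - (-4)*R1:  [   0  -10    1  |   -4    0    1 ]
R2 <- (1/5)*R2:  [    0     1  -2/5  |   3/5   1/5     0 ]
R1 <- R1 - (6)*R2:  [     1      0   12/5  |  -23/5   -6/5      0 ]
R3 <- R3 - (-10)*R2:  [  0   0  -3  |   2   2   1 ]
R3 <- (1/-3)*R3:  [    0     0     1  |  -2/3  -2/3  -1/3 ]
R1 <- R1 - (12/5)*R3:  [   1    0    0  |   -3  2/5  4/5 ]
R2 <- R2 - (-2/5)*R3:  [     0      1      0  |    1/3  -1/15  -2/15 ]
Right block of [I | A^{-1}] is the inverse:
[   -3    2/5    4/5 ]
[  1/3  -1/15  -2/15 ]
[ -2/3   -2/3   -1/3 ]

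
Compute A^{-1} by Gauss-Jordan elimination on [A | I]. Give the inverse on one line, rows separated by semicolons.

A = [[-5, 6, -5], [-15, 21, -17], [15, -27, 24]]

inverse = [-1 1/5 -1/15; -7/3 1 2/9; -2 1 1/3]

Gauss-Jordan on [A | I]:
R1 <- (1/-5)*R1:  [    1  -6/5     1  |  -1/5     0     0 ]
R2 <- R2 - (-15)*R1:  [  0   3  -2  |  -3   1   0 ]
R3 <- R3 - (15)*R1:  [  0  -9   9  |   3   0   1 ]
R2 <- (1/3)*R2:  [    0     1  -2/3  |    -1   1/3     0 ]
R1 <- R1 - (-6/5)*R2:  [    1     0   1/5  |  -7/5   2/5     0 ]
R3 <- R3 - (-9)*R2:  [  0   0   3  |  -6   3   1 ]
R3 <- (1/3)*R3:  [   0    0    1  |   -2    1  1/3 ]
R1 <- R1 - (1/5)*R3:  [     1      0      0  |     -1    1/5  -1/15 ]
R2 <- R2 - (-2/3)*R3:  [    0     1     0  |  -7/3     1   2/9 ]
Right block of [I | A^{-1}] is the inverse:
[   -1  1/5  -1/15 ]
[ -7/3    1    2/9 ]
[   -2    1    1/3 ]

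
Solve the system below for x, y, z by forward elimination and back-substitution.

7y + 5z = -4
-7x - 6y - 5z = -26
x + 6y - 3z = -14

(4, -2, 2)

Forward elimination on [A|b]:
R1 <-> R2   (pivot in column 1 was zero)
[ -7  -6  -5  -26 ]
[  0   7   5   -4 ]
[  1   6  -3  -14 ]
R3 <- R3 - (-1/7)*R1:  [      0    36/7   -26/7  -124/7 ]
R3 <- R3 - (36/49)*R2:  [       0        0  -362/49  -724/49 ]
Row echelon form:
[ -7  -6       -5  |      -26 ]
[  0   7        5  |       -4 ]
[  0   0  -362/49  |  -724/49 ]
Back-substitution:
z = (-724/49) / (-362/49) = 2
y = (-4 - (5)*(2)) / 7 = -2
x = (-26 - (-6)*(-2) - (-5)*(2)) / -7 = 4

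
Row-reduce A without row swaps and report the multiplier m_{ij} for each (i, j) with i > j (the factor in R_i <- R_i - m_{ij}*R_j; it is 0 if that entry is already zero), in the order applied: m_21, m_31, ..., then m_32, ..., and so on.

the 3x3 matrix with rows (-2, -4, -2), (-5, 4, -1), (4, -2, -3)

multipliers: 5/2, -2, -5/7

Forward elimination:
R2 <- R2 - (5/2)*R1:  [  0  14   4 ]
R3 <- R3 - (-2)*R1:  [   0  -10   -7 ]
R3 <- R3 - (-5/7)*R2:  [     0      0  -29/7 ]
Multipliers (in order of application): m_{21} = 5/2, m_{31} = -2, m_{32} = -5/7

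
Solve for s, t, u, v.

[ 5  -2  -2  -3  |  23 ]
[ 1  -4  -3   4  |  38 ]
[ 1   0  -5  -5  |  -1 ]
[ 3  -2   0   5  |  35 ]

Forward elimination on [A|b]:
R2 <- R2 - (1/5)*R1:  [     0  -18/5  -13/5   23/5  167/5 ]
R3 <- R3 - (1/5)*R1:  [     0    2/5  -23/5  -22/5  -28/5 ]
R4 <- R4 - (3/5)*R1:  [     0   -4/5    6/5   34/5  106/5 ]
R3 <- R3 - (-1/9)*R2:  [     0      0  -44/9  -35/9  -17/9 ]
R4 <- R4 - (2/9)*R2:  [     0      0   16/9   52/9  124/9 ]
R4 <- R4 - (-4/11)*R3:  [      0       0       0   48/11  144/11 ]
Row echelon form:
[ 5     -2     -2     -3  |      23 ]
[ 0  -18/5  -13/5   23/5  |   167/5 ]
[ 0      0  -44/9  -35/9  |   -17/9 ]
[ 0      0      0  48/11  |  144/11 ]
Back-substitution:
v = (144/11) / (48/11) = 3
u = (-17/9 - (-35/9)*(3)) / (-44/9) = -2
t = (167/5 - (-13/5)*(-2) - (23/5)*(3)) / (-18/5) = -4
s = (23 - (-2)*(-4) - (-2)*(-2) - (-3)*(3)) / 5 = 4

(4, -4, -2, 3)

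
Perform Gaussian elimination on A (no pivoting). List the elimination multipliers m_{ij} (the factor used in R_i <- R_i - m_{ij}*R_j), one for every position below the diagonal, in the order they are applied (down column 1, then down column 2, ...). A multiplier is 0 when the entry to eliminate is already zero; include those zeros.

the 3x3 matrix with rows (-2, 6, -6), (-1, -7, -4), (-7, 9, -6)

Forward elimination:
R2 <- R2 - (1/2)*R1:  [   0  -10   -1 ]
R3 <- R3 - (7/2)*R1:  [   0  -12   15 ]
R3 <- R3 - (6/5)*R2:  [    0     0  81/5 ]
Multipliers (in order of application): m_{21} = 1/2, m_{31} = 7/2, m_{32} = 6/5

multipliers: 1/2, 7/2, 6/5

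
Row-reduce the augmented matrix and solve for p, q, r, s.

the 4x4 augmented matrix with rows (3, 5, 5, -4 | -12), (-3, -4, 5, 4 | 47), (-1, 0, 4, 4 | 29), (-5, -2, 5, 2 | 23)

Forward elimination on [A|b]:
R2 <- R2 - (-1)*R1:  [  0   1  10   0  35 ]
R3 <- R3 - (-1/3)*R1:  [    0   5/3  17/3   8/3    25 ]
R4 <- R4 - (-5/3)*R1:  [     0   19/3   40/3  -14/3      3 ]
R3 <- R3 - (5/3)*R2:  [      0       0     -11     8/3  -100/3 ]
R4 <- R4 - (19/3)*R2:  [      0       0     -50   -14/3  -656/3 ]
R4 <- R4 - (50/11)*R3:  [        0         0         0   -554/33  -2216/33 ]
Row echelon form:
[ 3  5    5       -4  |       -12 ]
[ 0  1   10        0  |        35 ]
[ 0  0  -11      8/3  |    -100/3 ]
[ 0  0    0  -554/33  |  -2216/33 ]
Back-substitution:
s = (-2216/33) / (-554/33) = 4
r = (-100/3 - (8/3)*(4)) / -11 = 4
q = (35 - (10)*(4)) / 1 = -5
p = (-12 - (5)*(-5) - (5)*(4) - (-4)*(4)) / 3 = 3

(3, -5, 4, 4)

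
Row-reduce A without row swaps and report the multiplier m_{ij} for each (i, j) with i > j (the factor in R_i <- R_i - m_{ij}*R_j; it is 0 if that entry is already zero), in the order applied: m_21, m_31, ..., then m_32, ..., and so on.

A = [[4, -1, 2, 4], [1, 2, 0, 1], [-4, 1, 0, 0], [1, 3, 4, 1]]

Forward elimination:
R2 <- R2 - (1/4)*R1:  [    0   9/4  -1/2     0 ]
R3 <- R3 - (-1)*R1:  [ 0  0  2  4 ]
R4 <- R4 - (1/4)*R1:  [    0  13/4   7/2     0 ]
R3: entry in column 2 is already 0 -> m_{32} = 0 (no row operation needed)
R4 <- R4 - (13/9)*R2:  [    0     0  38/9     0 ]
R4 <- R4 - (19/9)*R3:  [     0      0      0  -76/9 ]
Multipliers (in order of application): m_{21} = 1/4, m_{31} = -1, m_{41} = 1/4, m_{32} = 0, m_{42} = 13/9, m_{43} = 19/9

multipliers: 1/4, -1, 1/4, 0, 13/9, 19/9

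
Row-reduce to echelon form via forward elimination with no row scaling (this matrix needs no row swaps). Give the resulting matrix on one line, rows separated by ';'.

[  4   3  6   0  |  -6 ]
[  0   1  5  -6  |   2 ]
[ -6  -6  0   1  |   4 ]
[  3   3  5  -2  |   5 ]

REF = [4 3 6 0 -6; 0 1 5 -6 2; 0 0 33/2 -8 -2; 0 0 0 61/66 251/33]

Forward elimination:
R3 <- R3 - (-3/2)*R1:  [    0  -3/2     9     1    -5 ]
R4 <- R4 - (3/4)*R1:  [    0   3/4   1/2    -2  19/2 ]
R3 <- R3 - (-3/2)*R2:  [    0     0  33/2    -8    -2 ]
R4 <- R4 - (3/4)*R2:  [     0      0  -13/4    5/2      8 ]
R4 <- R4 - (-13/66)*R3:  [      0       0       0   61/66  251/33 ]
Row echelon form:
[ 4  3     6      0  |      -6 ]
[ 0  1     5     -6  |       2 ]
[ 0  0  33/2     -8  |      -2 ]
[ 0  0     0  61/66  |  251/33 ]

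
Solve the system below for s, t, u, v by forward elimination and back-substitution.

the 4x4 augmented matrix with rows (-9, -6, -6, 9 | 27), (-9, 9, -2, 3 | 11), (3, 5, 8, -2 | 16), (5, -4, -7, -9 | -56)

Forward elimination on [A|b]:
R2 <- R2 - (1)*R1:  [   0   15    4   -6  -16 ]
R3 <- R3 - (-1/3)*R1:  [  0   3   6   1  25 ]
R4 <- R4 - (-5/9)*R1:  [     0  -22/3  -31/3     -4    -41 ]
R3 <- R3 - (1/5)*R2:  [     0      0   26/5   11/5  141/5 ]
R4 <- R4 - (-22/45)*R2:  [        0         0   -377/45   -104/15  -2197/45 ]
R4 <- R4 - (-29/18)*R3:  [      0       0       0  -61/18  -61/18 ]
Row echelon form:
[ -9  -6    -6       9  |      27 ]
[  0  15     4      -6  |     -16 ]
[  0   0  26/5    11/5  |   141/5 ]
[  0   0     0  -61/18  |  -61/18 ]
Back-substitution:
v = (-61/18) / (-61/18) = 1
u = (141/5 - (11/5)*(1)) / (26/5) = 5
t = (-16 - (4)*(5) - (-6)*(1)) / 15 = -2
s = (27 - (-6)*(-2) - (-6)*(5) - (9)*(1)) / -9 = -4

(-4, -2, 5, 1)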